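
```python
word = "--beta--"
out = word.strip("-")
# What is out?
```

Answer: 'beta'

Derivation:
Trace (tracking out):
word = '--beta--'  # -> word = '--beta--'
out = word.strip('-')  # -> out = 'beta'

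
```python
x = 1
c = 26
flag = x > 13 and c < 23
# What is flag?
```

Answer: False

Derivation:
Trace (tracking flag):
x = 1  # -> x = 1
c = 26  # -> c = 26
flag = x > 13 and c < 23  # -> flag = False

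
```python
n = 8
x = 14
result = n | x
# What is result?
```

Trace (tracking result):
n = 8  # -> n = 8
x = 14  # -> x = 14
result = n | x  # -> result = 14

Answer: 14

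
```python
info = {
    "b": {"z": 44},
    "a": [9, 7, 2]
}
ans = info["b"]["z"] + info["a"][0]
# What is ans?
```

Trace (tracking ans):
info = {'b': {'z': 44}, 'a': [9, 7, 2]}  # -> info = {'b': {'z': 44}, 'a': [9, 7, 2]}
ans = info['b']['z'] + info['a'][0]  # -> ans = 53

Answer: 53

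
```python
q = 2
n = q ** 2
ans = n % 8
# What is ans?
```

Answer: 4

Derivation:
Trace (tracking ans):
q = 2  # -> q = 2
n = q ** 2  # -> n = 4
ans = n % 8  # -> ans = 4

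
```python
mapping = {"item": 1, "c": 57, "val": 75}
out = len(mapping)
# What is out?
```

Answer: 3

Derivation:
Trace (tracking out):
mapping = {'item': 1, 'c': 57, 'val': 75}  # -> mapping = {'item': 1, 'c': 57, 'val': 75}
out = len(mapping)  # -> out = 3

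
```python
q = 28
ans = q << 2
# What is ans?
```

Answer: 112

Derivation:
Trace (tracking ans):
q = 28  # -> q = 28
ans = q << 2  # -> ans = 112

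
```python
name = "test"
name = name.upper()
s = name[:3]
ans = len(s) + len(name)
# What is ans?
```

Trace (tracking ans):
name = 'test'  # -> name = 'test'
name = name.upper()  # -> name = 'TEST'
s = name[:3]  # -> s = 'TES'
ans = len(s) + len(name)  # -> ans = 7

Answer: 7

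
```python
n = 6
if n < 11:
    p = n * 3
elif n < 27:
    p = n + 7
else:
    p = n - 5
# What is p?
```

Trace (tracking p):
n = 6  # -> n = 6
if n < 11:  # condition is True
    p = n * 3  # -> p = 18

Answer: 18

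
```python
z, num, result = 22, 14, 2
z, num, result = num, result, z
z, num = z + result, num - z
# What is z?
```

Trace (tracking z):
z, num, result = (22, 14, 2)  # -> z = 22, num = 14, result = 2
z, num, result = (num, result, z)  # -> z = 14, num = 2, result = 22
z, num = (z + result, num - z)  # -> z = 36, num = -12

Answer: 36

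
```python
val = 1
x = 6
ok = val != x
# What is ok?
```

Answer: True

Derivation:
Trace (tracking ok):
val = 1  # -> val = 1
x = 6  # -> x = 6
ok = val != x  # -> ok = True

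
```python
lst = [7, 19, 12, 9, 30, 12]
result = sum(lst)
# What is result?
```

Answer: 89

Derivation:
Trace (tracking result):
lst = [7, 19, 12, 9, 30, 12]  # -> lst = [7, 19, 12, 9, 30, 12]
result = sum(lst)  # -> result = 89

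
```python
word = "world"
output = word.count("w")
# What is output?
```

Answer: 1

Derivation:
Trace (tracking output):
word = 'world'  # -> word = 'world'
output = word.count('w')  # -> output = 1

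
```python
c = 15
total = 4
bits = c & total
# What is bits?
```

Trace (tracking bits):
c = 15  # -> c = 15
total = 4  # -> total = 4
bits = c & total  # -> bits = 4

Answer: 4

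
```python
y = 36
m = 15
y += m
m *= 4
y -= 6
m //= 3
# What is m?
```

Trace (tracking m):
y = 36  # -> y = 36
m = 15  # -> m = 15
y += m  # -> y = 51
m *= 4  # -> m = 60
y -= 6  # -> y = 45
m //= 3  # -> m = 20

Answer: 20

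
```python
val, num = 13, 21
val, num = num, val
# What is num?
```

Trace (tracking num):
val, num = (13, 21)  # -> val = 13, num = 21
val, num = (num, val)  # -> val = 21, num = 13

Answer: 13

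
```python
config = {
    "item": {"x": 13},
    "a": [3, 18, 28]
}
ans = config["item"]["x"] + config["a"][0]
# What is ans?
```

Answer: 16

Derivation:
Trace (tracking ans):
config = {'item': {'x': 13}, 'a': [3, 18, 28]}  # -> config = {'item': {'x': 13}, 'a': [3, 18, 28]}
ans = config['item']['x'] + config['a'][0]  # -> ans = 16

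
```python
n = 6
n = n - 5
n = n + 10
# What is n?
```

Answer: 11

Derivation:
Trace (tracking n):
n = 6  # -> n = 6
n = n - 5  # -> n = 1
n = n + 10  # -> n = 11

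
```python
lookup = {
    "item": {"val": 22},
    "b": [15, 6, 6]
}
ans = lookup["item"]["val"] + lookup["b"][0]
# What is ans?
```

Trace (tracking ans):
lookup = {'item': {'val': 22}, 'b': [15, 6, 6]}  # -> lookup = {'item': {'val': 22}, 'b': [15, 6, 6]}
ans = lookup['item']['val'] + lookup['b'][0]  # -> ans = 37

Answer: 37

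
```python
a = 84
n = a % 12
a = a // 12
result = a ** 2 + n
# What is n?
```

Answer: 0

Derivation:
Trace (tracking n):
a = 84  # -> a = 84
n = a % 12  # -> n = 0
a = a // 12  # -> a = 7
result = a ** 2 + n  # -> result = 49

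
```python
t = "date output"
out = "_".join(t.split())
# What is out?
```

Trace (tracking out):
t = 'date output'  # -> t = 'date output'
out = '_'.join(t.split())  # -> out = 'date_output'

Answer: 'date_output'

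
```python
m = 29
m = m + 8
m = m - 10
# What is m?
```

Trace (tracking m):
m = 29  # -> m = 29
m = m + 8  # -> m = 37
m = m - 10  # -> m = 27

Answer: 27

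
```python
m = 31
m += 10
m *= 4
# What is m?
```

Answer: 164

Derivation:
Trace (tracking m):
m = 31  # -> m = 31
m += 10  # -> m = 41
m *= 4  # -> m = 164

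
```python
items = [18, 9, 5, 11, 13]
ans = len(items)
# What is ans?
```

Trace (tracking ans):
items = [18, 9, 5, 11, 13]  # -> items = [18, 9, 5, 11, 13]
ans = len(items)  # -> ans = 5

Answer: 5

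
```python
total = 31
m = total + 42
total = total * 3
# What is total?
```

Trace (tracking total):
total = 31  # -> total = 31
m = total + 42  # -> m = 73
total = total * 3  # -> total = 93

Answer: 93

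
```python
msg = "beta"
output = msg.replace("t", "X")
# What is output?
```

Trace (tracking output):
msg = 'beta'  # -> msg = 'beta'
output = msg.replace('t', 'X')  # -> output = 'beXa'

Answer: 'beXa'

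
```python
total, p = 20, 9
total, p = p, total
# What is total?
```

Trace (tracking total):
total, p = (20, 9)  # -> total = 20, p = 9
total, p = (p, total)  # -> total = 9, p = 20

Answer: 9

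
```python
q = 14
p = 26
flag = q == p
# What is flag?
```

Trace (tracking flag):
q = 14  # -> q = 14
p = 26  # -> p = 26
flag = q == p  # -> flag = False

Answer: False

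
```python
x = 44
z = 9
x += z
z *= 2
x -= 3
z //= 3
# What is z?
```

Trace (tracking z):
x = 44  # -> x = 44
z = 9  # -> z = 9
x += z  # -> x = 53
z *= 2  # -> z = 18
x -= 3  # -> x = 50
z //= 3  # -> z = 6

Answer: 6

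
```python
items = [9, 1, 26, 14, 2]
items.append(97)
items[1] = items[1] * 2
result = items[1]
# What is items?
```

Answer: [9, 2, 26, 14, 2, 97]

Derivation:
Trace (tracking items):
items = [9, 1, 26, 14, 2]  # -> items = [9, 1, 26, 14, 2]
items.append(97)  # -> items = [9, 1, 26, 14, 2, 97]
items[1] = items[1] * 2  # -> items = [9, 2, 26, 14, 2, 97]
result = items[1]  # -> result = 2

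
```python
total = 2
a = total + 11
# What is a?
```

Answer: 13

Derivation:
Trace (tracking a):
total = 2  # -> total = 2
a = total + 11  # -> a = 13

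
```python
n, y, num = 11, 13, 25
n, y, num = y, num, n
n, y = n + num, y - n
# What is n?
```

Answer: 24

Derivation:
Trace (tracking n):
n, y, num = (11, 13, 25)  # -> n = 11, y = 13, num = 25
n, y, num = (y, num, n)  # -> n = 13, y = 25, num = 11
n, y = (n + num, y - n)  # -> n = 24, y = 12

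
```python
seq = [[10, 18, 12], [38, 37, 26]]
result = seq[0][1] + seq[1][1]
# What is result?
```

Answer: 55

Derivation:
Trace (tracking result):
seq = [[10, 18, 12], [38, 37, 26]]  # -> seq = [[10, 18, 12], [38, 37, 26]]
result = seq[0][1] + seq[1][1]  # -> result = 55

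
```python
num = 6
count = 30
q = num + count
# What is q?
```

Answer: 36

Derivation:
Trace (tracking q):
num = 6  # -> num = 6
count = 30  # -> count = 30
q = num + count  # -> q = 36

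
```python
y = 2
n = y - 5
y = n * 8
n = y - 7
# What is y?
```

Answer: -24

Derivation:
Trace (tracking y):
y = 2  # -> y = 2
n = y - 5  # -> n = -3
y = n * 8  # -> y = -24
n = y - 7  # -> n = -31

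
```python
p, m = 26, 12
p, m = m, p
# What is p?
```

Trace (tracking p):
p, m = (26, 12)  # -> p = 26, m = 12
p, m = (m, p)  # -> p = 12, m = 26

Answer: 12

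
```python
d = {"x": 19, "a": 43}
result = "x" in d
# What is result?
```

Trace (tracking result):
d = {'x': 19, 'a': 43}  # -> d = {'x': 19, 'a': 43}
result = 'x' in d  # -> result = True

Answer: True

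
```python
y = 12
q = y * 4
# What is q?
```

Answer: 48

Derivation:
Trace (tracking q):
y = 12  # -> y = 12
q = y * 4  # -> q = 48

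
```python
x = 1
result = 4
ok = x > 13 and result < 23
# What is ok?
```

Answer: False

Derivation:
Trace (tracking ok):
x = 1  # -> x = 1
result = 4  # -> result = 4
ok = x > 13 and result < 23  # -> ok = False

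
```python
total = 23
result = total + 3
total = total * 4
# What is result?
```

Answer: 26

Derivation:
Trace (tracking result):
total = 23  # -> total = 23
result = total + 3  # -> result = 26
total = total * 4  # -> total = 92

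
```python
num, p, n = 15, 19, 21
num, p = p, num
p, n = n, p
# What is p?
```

Answer: 21

Derivation:
Trace (tracking p):
num, p, n = (15, 19, 21)  # -> num = 15, p = 19, n = 21
num, p = (p, num)  # -> num = 19, p = 15
p, n = (n, p)  # -> p = 21, n = 15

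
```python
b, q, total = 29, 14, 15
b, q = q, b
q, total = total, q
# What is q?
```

Trace (tracking q):
b, q, total = (29, 14, 15)  # -> b = 29, q = 14, total = 15
b, q = (q, b)  # -> b = 14, q = 29
q, total = (total, q)  # -> q = 15, total = 29

Answer: 15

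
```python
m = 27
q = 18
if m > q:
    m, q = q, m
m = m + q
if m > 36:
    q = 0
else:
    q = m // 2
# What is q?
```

Trace (tracking q):
m = 27  # -> m = 27
q = 18  # -> q = 18
if m > q:  # condition is True
    m, q = (q, m)  # -> m = 18, q = 27
m = m + q  # -> m = 45
if m > 36:  # condition is True
    q = 0  # -> q = 0

Answer: 0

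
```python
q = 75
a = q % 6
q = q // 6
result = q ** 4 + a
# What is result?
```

Answer: 20739

Derivation:
Trace (tracking result):
q = 75  # -> q = 75
a = q % 6  # -> a = 3
q = q // 6  # -> q = 12
result = q ** 4 + a  # -> result = 20739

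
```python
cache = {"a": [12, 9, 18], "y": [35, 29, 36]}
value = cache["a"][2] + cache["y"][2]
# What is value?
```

Answer: 54

Derivation:
Trace (tracking value):
cache = {'a': [12, 9, 18], 'y': [35, 29, 36]}  # -> cache = {'a': [12, 9, 18], 'y': [35, 29, 36]}
value = cache['a'][2] + cache['y'][2]  # -> value = 54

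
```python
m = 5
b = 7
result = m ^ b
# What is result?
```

Answer: 2

Derivation:
Trace (tracking result):
m = 5  # -> m = 5
b = 7  # -> b = 7
result = m ^ b  # -> result = 2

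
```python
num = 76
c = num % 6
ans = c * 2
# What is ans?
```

Answer: 8

Derivation:
Trace (tracking ans):
num = 76  # -> num = 76
c = num % 6  # -> c = 4
ans = c * 2  # -> ans = 8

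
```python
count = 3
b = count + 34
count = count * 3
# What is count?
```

Answer: 9

Derivation:
Trace (tracking count):
count = 3  # -> count = 3
b = count + 34  # -> b = 37
count = count * 3  # -> count = 9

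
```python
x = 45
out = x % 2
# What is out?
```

Answer: 1

Derivation:
Trace (tracking out):
x = 45  # -> x = 45
out = x % 2  # -> out = 1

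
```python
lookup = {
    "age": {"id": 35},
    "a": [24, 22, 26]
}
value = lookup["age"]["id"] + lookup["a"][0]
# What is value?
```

Answer: 59

Derivation:
Trace (tracking value):
lookup = {'age': {'id': 35}, 'a': [24, 22, 26]}  # -> lookup = {'age': {'id': 35}, 'a': [24, 22, 26]}
value = lookup['age']['id'] + lookup['a'][0]  # -> value = 59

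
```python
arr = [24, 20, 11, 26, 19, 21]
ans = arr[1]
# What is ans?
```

Answer: 20

Derivation:
Trace (tracking ans):
arr = [24, 20, 11, 26, 19, 21]  # -> arr = [24, 20, 11, 26, 19, 21]
ans = arr[1]  # -> ans = 20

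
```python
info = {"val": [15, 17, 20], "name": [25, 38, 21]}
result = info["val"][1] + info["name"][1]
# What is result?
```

Answer: 55

Derivation:
Trace (tracking result):
info = {'val': [15, 17, 20], 'name': [25, 38, 21]}  # -> info = {'val': [15, 17, 20], 'name': [25, 38, 21]}
result = info['val'][1] + info['name'][1]  # -> result = 55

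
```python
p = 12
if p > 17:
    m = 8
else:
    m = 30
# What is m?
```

Answer: 30

Derivation:
Trace (tracking m):
p = 12  # -> p = 12
if p > 17:  # condition is False
else:
    m = 30  # -> m = 30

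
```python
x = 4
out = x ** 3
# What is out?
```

Trace (tracking out):
x = 4  # -> x = 4
out = x ** 3  # -> out = 64

Answer: 64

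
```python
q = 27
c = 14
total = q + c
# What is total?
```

Answer: 41

Derivation:
Trace (tracking total):
q = 27  # -> q = 27
c = 14  # -> c = 14
total = q + c  # -> total = 41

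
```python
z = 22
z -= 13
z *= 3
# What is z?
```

Answer: 27

Derivation:
Trace (tracking z):
z = 22  # -> z = 22
z -= 13  # -> z = 9
z *= 3  # -> z = 27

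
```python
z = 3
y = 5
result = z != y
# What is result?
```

Answer: True

Derivation:
Trace (tracking result):
z = 3  # -> z = 3
y = 5  # -> y = 5
result = z != y  # -> result = True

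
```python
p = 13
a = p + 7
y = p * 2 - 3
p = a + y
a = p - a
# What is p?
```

Trace (tracking p):
p = 13  # -> p = 13
a = p + 7  # -> a = 20
y = p * 2 - 3  # -> y = 23
p = a + y  # -> p = 43
a = p - a  # -> a = 23

Answer: 43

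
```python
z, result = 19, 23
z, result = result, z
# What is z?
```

Answer: 23

Derivation:
Trace (tracking z):
z, result = (19, 23)  # -> z = 19, result = 23
z, result = (result, z)  # -> z = 23, result = 19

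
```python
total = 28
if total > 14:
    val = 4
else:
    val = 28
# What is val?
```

Trace (tracking val):
total = 28  # -> total = 28
if total > 14:  # condition is True
    val = 4  # -> val = 4

Answer: 4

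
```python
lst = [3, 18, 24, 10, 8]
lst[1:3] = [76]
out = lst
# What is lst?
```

Trace (tracking lst):
lst = [3, 18, 24, 10, 8]  # -> lst = [3, 18, 24, 10, 8]
lst[1:3] = [76]  # -> lst = [3, 76, 10, 8]
out = lst  # -> out = [3, 76, 10, 8]

Answer: [3, 76, 10, 8]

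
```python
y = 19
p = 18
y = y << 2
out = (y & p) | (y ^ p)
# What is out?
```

Answer: 94

Derivation:
Trace (tracking out):
y = 19  # -> y = 19
p = 18  # -> p = 18
y = y << 2  # -> y = 76
out = y & p | y ^ p  # -> out = 94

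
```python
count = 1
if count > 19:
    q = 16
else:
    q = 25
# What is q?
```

Answer: 25

Derivation:
Trace (tracking q):
count = 1  # -> count = 1
if count > 19:  # condition is False
else:
    q = 25  # -> q = 25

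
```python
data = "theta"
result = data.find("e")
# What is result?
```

Answer: 2

Derivation:
Trace (tracking result):
data = 'theta'  # -> data = 'theta'
result = data.find('e')  # -> result = 2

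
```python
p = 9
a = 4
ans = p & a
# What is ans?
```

Answer: 0

Derivation:
Trace (tracking ans):
p = 9  # -> p = 9
a = 4  # -> a = 4
ans = p & a  # -> ans = 0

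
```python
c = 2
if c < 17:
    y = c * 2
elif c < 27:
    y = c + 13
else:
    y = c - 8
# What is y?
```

Answer: 4

Derivation:
Trace (tracking y):
c = 2  # -> c = 2
if c < 17:  # condition is True
    y = c * 2  # -> y = 4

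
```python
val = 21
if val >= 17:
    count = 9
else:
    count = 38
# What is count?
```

Trace (tracking count):
val = 21  # -> val = 21
if val >= 17:  # condition is True
    count = 9  # -> count = 9

Answer: 9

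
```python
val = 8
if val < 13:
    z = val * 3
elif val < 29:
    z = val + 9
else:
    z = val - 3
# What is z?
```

Answer: 24

Derivation:
Trace (tracking z):
val = 8  # -> val = 8
if val < 13:  # condition is True
    z = val * 3  # -> z = 24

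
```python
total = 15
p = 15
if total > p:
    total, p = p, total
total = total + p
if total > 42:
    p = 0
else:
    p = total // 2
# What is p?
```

Trace (tracking p):
total = 15  # -> total = 15
p = 15  # -> p = 15
if total > p:  # condition is False
total = total + p  # -> total = 30
if total > 42:  # condition is False
else:
    p = total // 2  # -> p = 15

Answer: 15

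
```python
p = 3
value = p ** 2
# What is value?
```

Answer: 9

Derivation:
Trace (tracking value):
p = 3  # -> p = 3
value = p ** 2  # -> value = 9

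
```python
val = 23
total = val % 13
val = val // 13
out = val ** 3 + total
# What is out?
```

Trace (tracking out):
val = 23  # -> val = 23
total = val % 13  # -> total = 10
val = val // 13  # -> val = 1
out = val ** 3 + total  # -> out = 11

Answer: 11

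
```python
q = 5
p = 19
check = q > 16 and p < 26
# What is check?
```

Answer: False

Derivation:
Trace (tracking check):
q = 5  # -> q = 5
p = 19  # -> p = 19
check = q > 16 and p < 26  # -> check = False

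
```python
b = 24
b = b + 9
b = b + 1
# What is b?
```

Trace (tracking b):
b = 24  # -> b = 24
b = b + 9  # -> b = 33
b = b + 1  # -> b = 34

Answer: 34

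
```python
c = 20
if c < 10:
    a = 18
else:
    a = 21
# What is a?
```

Trace (tracking a):
c = 20  # -> c = 20
if c < 10:  # condition is False
else:
    a = 21  # -> a = 21

Answer: 21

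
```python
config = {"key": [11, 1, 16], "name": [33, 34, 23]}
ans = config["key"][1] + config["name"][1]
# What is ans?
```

Answer: 35

Derivation:
Trace (tracking ans):
config = {'key': [11, 1, 16], 'name': [33, 34, 23]}  # -> config = {'key': [11, 1, 16], 'name': [33, 34, 23]}
ans = config['key'][1] + config['name'][1]  # -> ans = 35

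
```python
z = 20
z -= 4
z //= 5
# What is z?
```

Answer: 3

Derivation:
Trace (tracking z):
z = 20  # -> z = 20
z -= 4  # -> z = 16
z //= 5  # -> z = 3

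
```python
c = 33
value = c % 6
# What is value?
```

Answer: 3

Derivation:
Trace (tracking value):
c = 33  # -> c = 33
value = c % 6  # -> value = 3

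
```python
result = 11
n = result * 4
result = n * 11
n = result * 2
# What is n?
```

Answer: 968

Derivation:
Trace (tracking n):
result = 11  # -> result = 11
n = result * 4  # -> n = 44
result = n * 11  # -> result = 484
n = result * 2  # -> n = 968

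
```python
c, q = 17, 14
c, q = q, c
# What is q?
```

Trace (tracking q):
c, q = (17, 14)  # -> c = 17, q = 14
c, q = (q, c)  # -> c = 14, q = 17

Answer: 17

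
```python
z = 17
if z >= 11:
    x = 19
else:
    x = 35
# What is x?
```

Answer: 19

Derivation:
Trace (tracking x):
z = 17  # -> z = 17
if z >= 11:  # condition is True
    x = 19  # -> x = 19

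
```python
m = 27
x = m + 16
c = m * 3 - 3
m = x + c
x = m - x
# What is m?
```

Trace (tracking m):
m = 27  # -> m = 27
x = m + 16  # -> x = 43
c = m * 3 - 3  # -> c = 78
m = x + c  # -> m = 121
x = m - x  # -> x = 78

Answer: 121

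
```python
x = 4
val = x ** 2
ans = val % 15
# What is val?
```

Trace (tracking val):
x = 4  # -> x = 4
val = x ** 2  # -> val = 16
ans = val % 15  # -> ans = 1

Answer: 16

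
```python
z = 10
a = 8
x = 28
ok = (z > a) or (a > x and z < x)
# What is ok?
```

Trace (tracking ok):
z = 10  # -> z = 10
a = 8  # -> a = 8
x = 28  # -> x = 28
ok = z > a or (a > x and z < x)  # -> ok = True

Answer: True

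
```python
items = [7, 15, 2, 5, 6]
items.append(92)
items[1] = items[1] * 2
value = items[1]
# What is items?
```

Trace (tracking items):
items = [7, 15, 2, 5, 6]  # -> items = [7, 15, 2, 5, 6]
items.append(92)  # -> items = [7, 15, 2, 5, 6, 92]
items[1] = items[1] * 2  # -> items = [7, 30, 2, 5, 6, 92]
value = items[1]  # -> value = 30

Answer: [7, 30, 2, 5, 6, 92]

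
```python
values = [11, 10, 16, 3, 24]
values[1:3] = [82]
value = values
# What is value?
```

Trace (tracking value):
values = [11, 10, 16, 3, 24]  # -> values = [11, 10, 16, 3, 24]
values[1:3] = [82]  # -> values = [11, 82, 3, 24]
value = values  # -> value = [11, 82, 3, 24]

Answer: [11, 82, 3, 24]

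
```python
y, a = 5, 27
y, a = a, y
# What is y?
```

Answer: 27

Derivation:
Trace (tracking y):
y, a = (5, 27)  # -> y = 5, a = 27
y, a = (a, y)  # -> y = 27, a = 5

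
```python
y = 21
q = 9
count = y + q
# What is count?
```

Trace (tracking count):
y = 21  # -> y = 21
q = 9  # -> q = 9
count = y + q  # -> count = 30

Answer: 30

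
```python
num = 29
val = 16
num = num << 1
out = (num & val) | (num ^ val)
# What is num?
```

Answer: 58

Derivation:
Trace (tracking num):
num = 29  # -> num = 29
val = 16  # -> val = 16
num = num << 1  # -> num = 58
out = num & val | num ^ val  # -> out = 58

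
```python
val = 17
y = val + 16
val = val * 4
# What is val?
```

Answer: 68

Derivation:
Trace (tracking val):
val = 17  # -> val = 17
y = val + 16  # -> y = 33
val = val * 4  # -> val = 68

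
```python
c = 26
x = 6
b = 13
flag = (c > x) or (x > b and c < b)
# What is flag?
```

Answer: True

Derivation:
Trace (tracking flag):
c = 26  # -> c = 26
x = 6  # -> x = 6
b = 13  # -> b = 13
flag = c > x or (x > b and c < b)  # -> flag = True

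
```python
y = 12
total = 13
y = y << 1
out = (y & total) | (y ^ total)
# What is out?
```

Trace (tracking out):
y = 12  # -> y = 12
total = 13  # -> total = 13
y = y << 1  # -> y = 24
out = y & total | y ^ total  # -> out = 29

Answer: 29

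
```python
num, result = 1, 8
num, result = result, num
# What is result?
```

Trace (tracking result):
num, result = (1, 8)  # -> num = 1, result = 8
num, result = (result, num)  # -> num = 8, result = 1

Answer: 1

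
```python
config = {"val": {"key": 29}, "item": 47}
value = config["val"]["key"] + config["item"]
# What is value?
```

Answer: 76

Derivation:
Trace (tracking value):
config = {'val': {'key': 29}, 'item': 47}  # -> config = {'val': {'key': 29}, 'item': 47}
value = config['val']['key'] + config['item']  # -> value = 76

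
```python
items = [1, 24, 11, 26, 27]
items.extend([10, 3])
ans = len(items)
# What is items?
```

Answer: [1, 24, 11, 26, 27, 10, 3]

Derivation:
Trace (tracking items):
items = [1, 24, 11, 26, 27]  # -> items = [1, 24, 11, 26, 27]
items.extend([10, 3])  # -> items = [1, 24, 11, 26, 27, 10, 3]
ans = len(items)  # -> ans = 7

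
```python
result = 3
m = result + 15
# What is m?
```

Trace (tracking m):
result = 3  # -> result = 3
m = result + 15  # -> m = 18

Answer: 18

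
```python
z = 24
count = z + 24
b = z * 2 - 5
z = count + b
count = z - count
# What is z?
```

Trace (tracking z):
z = 24  # -> z = 24
count = z + 24  # -> count = 48
b = z * 2 - 5  # -> b = 43
z = count + b  # -> z = 91
count = z - count  # -> count = 43

Answer: 91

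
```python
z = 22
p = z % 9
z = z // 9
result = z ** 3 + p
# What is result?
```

Answer: 12

Derivation:
Trace (tracking result):
z = 22  # -> z = 22
p = z % 9  # -> p = 4
z = z // 9  # -> z = 2
result = z ** 3 + p  # -> result = 12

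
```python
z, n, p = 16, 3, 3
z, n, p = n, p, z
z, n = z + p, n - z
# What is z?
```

Answer: 19

Derivation:
Trace (tracking z):
z, n, p = (16, 3, 3)  # -> z = 16, n = 3, p = 3
z, n, p = (n, p, z)  # -> z = 3, n = 3, p = 16
z, n = (z + p, n - z)  # -> z = 19, n = 0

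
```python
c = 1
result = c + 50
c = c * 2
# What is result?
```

Trace (tracking result):
c = 1  # -> c = 1
result = c + 50  # -> result = 51
c = c * 2  # -> c = 2

Answer: 51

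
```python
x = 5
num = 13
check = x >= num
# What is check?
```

Answer: False

Derivation:
Trace (tracking check):
x = 5  # -> x = 5
num = 13  # -> num = 13
check = x >= num  # -> check = False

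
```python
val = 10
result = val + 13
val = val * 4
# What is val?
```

Answer: 40

Derivation:
Trace (tracking val):
val = 10  # -> val = 10
result = val + 13  # -> result = 23
val = val * 4  # -> val = 40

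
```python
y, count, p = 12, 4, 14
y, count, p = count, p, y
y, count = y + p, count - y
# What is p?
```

Trace (tracking p):
y, count, p = (12, 4, 14)  # -> y = 12, count = 4, p = 14
y, count, p = (count, p, y)  # -> y = 4, count = 14, p = 12
y, count = (y + p, count - y)  # -> y = 16, count = 10

Answer: 12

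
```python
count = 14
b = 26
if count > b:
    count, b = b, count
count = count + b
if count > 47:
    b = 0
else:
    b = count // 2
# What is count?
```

Trace (tracking count):
count = 14  # -> count = 14
b = 26  # -> b = 26
if count > b:  # condition is False
count = count + b  # -> count = 40
if count > 47:  # condition is False
else:
    b = count // 2  # -> b = 20

Answer: 40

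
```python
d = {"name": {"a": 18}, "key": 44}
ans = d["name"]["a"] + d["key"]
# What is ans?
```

Trace (tracking ans):
d = {'name': {'a': 18}, 'key': 44}  # -> d = {'name': {'a': 18}, 'key': 44}
ans = d['name']['a'] + d['key']  # -> ans = 62

Answer: 62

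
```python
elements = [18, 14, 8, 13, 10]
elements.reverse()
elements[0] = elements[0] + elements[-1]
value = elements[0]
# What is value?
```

Trace (tracking value):
elements = [18, 14, 8, 13, 10]  # -> elements = [18, 14, 8, 13, 10]
elements.reverse()  # -> elements = [10, 13, 8, 14, 18]
elements[0] = elements[0] + elements[-1]  # -> elements = [28, 13, 8, 14, 18]
value = elements[0]  # -> value = 28

Answer: 28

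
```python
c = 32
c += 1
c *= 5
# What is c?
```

Answer: 165

Derivation:
Trace (tracking c):
c = 32  # -> c = 32
c += 1  # -> c = 33
c *= 5  # -> c = 165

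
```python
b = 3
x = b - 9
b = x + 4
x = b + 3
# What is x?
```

Answer: 1

Derivation:
Trace (tracking x):
b = 3  # -> b = 3
x = b - 9  # -> x = -6
b = x + 4  # -> b = -2
x = b + 3  # -> x = 1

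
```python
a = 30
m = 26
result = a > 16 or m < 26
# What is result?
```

Trace (tracking result):
a = 30  # -> a = 30
m = 26  # -> m = 26
result = a > 16 or m < 26  # -> result = True

Answer: True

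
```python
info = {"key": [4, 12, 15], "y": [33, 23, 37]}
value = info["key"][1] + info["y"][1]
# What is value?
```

Trace (tracking value):
info = {'key': [4, 12, 15], 'y': [33, 23, 37]}  # -> info = {'key': [4, 12, 15], 'y': [33, 23, 37]}
value = info['key'][1] + info['y'][1]  # -> value = 35

Answer: 35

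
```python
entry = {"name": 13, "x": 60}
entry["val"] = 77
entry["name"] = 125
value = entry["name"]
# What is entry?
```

Answer: {'name': 125, 'x': 60, 'val': 77}

Derivation:
Trace (tracking entry):
entry = {'name': 13, 'x': 60}  # -> entry = {'name': 13, 'x': 60}
entry['val'] = 77  # -> entry = {'name': 13, 'x': 60, 'val': 77}
entry['name'] = 125  # -> entry = {'name': 125, 'x': 60, 'val': 77}
value = entry['name']  # -> value = 125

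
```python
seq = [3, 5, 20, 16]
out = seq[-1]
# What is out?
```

Trace (tracking out):
seq = [3, 5, 20, 16]  # -> seq = [3, 5, 20, 16]
out = seq[-1]  # -> out = 16

Answer: 16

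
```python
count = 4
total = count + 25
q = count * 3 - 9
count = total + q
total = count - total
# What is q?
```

Answer: 3

Derivation:
Trace (tracking q):
count = 4  # -> count = 4
total = count + 25  # -> total = 29
q = count * 3 - 9  # -> q = 3
count = total + q  # -> count = 32
total = count - total  # -> total = 3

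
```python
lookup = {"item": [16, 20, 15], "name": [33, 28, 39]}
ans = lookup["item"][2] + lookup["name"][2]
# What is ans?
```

Answer: 54

Derivation:
Trace (tracking ans):
lookup = {'item': [16, 20, 15], 'name': [33, 28, 39]}  # -> lookup = {'item': [16, 20, 15], 'name': [33, 28, 39]}
ans = lookup['item'][2] + lookup['name'][2]  # -> ans = 54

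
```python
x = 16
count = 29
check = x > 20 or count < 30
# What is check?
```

Trace (tracking check):
x = 16  # -> x = 16
count = 29  # -> count = 29
check = x > 20 or count < 30  # -> check = True

Answer: True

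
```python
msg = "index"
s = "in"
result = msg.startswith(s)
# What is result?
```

Trace (tracking result):
msg = 'index'  # -> msg = 'index'
s = 'in'  # -> s = 'in'
result = msg.startswith(s)  # -> result = True

Answer: True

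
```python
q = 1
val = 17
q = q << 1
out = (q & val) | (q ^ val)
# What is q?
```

Answer: 2

Derivation:
Trace (tracking q):
q = 1  # -> q = 1
val = 17  # -> val = 17
q = q << 1  # -> q = 2
out = q & val | q ^ val  # -> out = 19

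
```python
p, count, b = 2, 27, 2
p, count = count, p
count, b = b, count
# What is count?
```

Answer: 2

Derivation:
Trace (tracking count):
p, count, b = (2, 27, 2)  # -> p = 2, count = 27, b = 2
p, count = (count, p)  # -> p = 27, count = 2
count, b = (b, count)  # -> count = 2, b = 2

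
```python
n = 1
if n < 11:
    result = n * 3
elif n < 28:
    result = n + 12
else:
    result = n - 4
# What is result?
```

Answer: 3

Derivation:
Trace (tracking result):
n = 1  # -> n = 1
if n < 11:  # condition is True
    result = n * 3  # -> result = 3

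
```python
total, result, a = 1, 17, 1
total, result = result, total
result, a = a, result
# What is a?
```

Trace (tracking a):
total, result, a = (1, 17, 1)  # -> total = 1, result = 17, a = 1
total, result = (result, total)  # -> total = 17, result = 1
result, a = (a, result)  # -> result = 1, a = 1

Answer: 1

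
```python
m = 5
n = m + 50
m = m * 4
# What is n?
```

Answer: 55

Derivation:
Trace (tracking n):
m = 5  # -> m = 5
n = m + 50  # -> n = 55
m = m * 4  # -> m = 20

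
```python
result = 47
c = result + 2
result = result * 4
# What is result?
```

Trace (tracking result):
result = 47  # -> result = 47
c = result + 2  # -> c = 49
result = result * 4  # -> result = 188

Answer: 188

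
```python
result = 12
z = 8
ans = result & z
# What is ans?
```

Trace (tracking ans):
result = 12  # -> result = 12
z = 8  # -> z = 8
ans = result & z  # -> ans = 8

Answer: 8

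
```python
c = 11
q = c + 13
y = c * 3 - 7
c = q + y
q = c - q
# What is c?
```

Trace (tracking c):
c = 11  # -> c = 11
q = c + 13  # -> q = 24
y = c * 3 - 7  # -> y = 26
c = q + y  # -> c = 50
q = c - q  # -> q = 26

Answer: 50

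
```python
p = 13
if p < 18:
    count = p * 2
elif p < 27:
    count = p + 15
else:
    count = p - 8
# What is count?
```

Answer: 26

Derivation:
Trace (tracking count):
p = 13  # -> p = 13
if p < 18:  # condition is True
    count = p * 2  # -> count = 26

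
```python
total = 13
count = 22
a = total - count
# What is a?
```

Trace (tracking a):
total = 13  # -> total = 13
count = 22  # -> count = 22
a = total - count  # -> a = -9

Answer: -9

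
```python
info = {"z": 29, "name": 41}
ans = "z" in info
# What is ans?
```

Answer: True

Derivation:
Trace (tracking ans):
info = {'z': 29, 'name': 41}  # -> info = {'z': 29, 'name': 41}
ans = 'z' in info  # -> ans = True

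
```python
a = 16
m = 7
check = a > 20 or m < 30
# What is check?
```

Trace (tracking check):
a = 16  # -> a = 16
m = 7  # -> m = 7
check = a > 20 or m < 30  # -> check = True

Answer: True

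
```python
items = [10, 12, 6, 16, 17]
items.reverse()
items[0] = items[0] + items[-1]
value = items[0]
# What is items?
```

Answer: [27, 16, 6, 12, 10]

Derivation:
Trace (tracking items):
items = [10, 12, 6, 16, 17]  # -> items = [10, 12, 6, 16, 17]
items.reverse()  # -> items = [17, 16, 6, 12, 10]
items[0] = items[0] + items[-1]  # -> items = [27, 16, 6, 12, 10]
value = items[0]  # -> value = 27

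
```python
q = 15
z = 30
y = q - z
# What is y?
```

Trace (tracking y):
q = 15  # -> q = 15
z = 30  # -> z = 30
y = q - z  # -> y = -15

Answer: -15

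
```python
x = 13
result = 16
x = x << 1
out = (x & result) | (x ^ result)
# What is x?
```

Answer: 26

Derivation:
Trace (tracking x):
x = 13  # -> x = 13
result = 16  # -> result = 16
x = x << 1  # -> x = 26
out = x & result | x ^ result  # -> out = 26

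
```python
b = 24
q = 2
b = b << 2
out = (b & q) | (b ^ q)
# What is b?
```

Trace (tracking b):
b = 24  # -> b = 24
q = 2  # -> q = 2
b = b << 2  # -> b = 96
out = b & q | b ^ q  # -> out = 98

Answer: 96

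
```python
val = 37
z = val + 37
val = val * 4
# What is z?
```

Trace (tracking z):
val = 37  # -> val = 37
z = val + 37  # -> z = 74
val = val * 4  # -> val = 148

Answer: 74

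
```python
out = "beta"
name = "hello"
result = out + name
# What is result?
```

Trace (tracking result):
out = 'beta'  # -> out = 'beta'
name = 'hello'  # -> name = 'hello'
result = out + name  # -> result = 'betahello'

Answer: 'betahello'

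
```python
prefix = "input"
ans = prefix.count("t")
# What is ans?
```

Answer: 1

Derivation:
Trace (tracking ans):
prefix = 'input'  # -> prefix = 'input'
ans = prefix.count('t')  # -> ans = 1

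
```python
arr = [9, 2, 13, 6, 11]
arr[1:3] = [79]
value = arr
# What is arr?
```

Trace (tracking arr):
arr = [9, 2, 13, 6, 11]  # -> arr = [9, 2, 13, 6, 11]
arr[1:3] = [79]  # -> arr = [9, 79, 6, 11]
value = arr  # -> value = [9, 79, 6, 11]

Answer: [9, 79, 6, 11]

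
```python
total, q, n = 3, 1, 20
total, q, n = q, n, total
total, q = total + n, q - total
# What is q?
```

Trace (tracking q):
total, q, n = (3, 1, 20)  # -> total = 3, q = 1, n = 20
total, q, n = (q, n, total)  # -> total = 1, q = 20, n = 3
total, q = (total + n, q - total)  # -> total = 4, q = 19

Answer: 19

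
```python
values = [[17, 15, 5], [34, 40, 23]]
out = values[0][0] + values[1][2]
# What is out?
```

Trace (tracking out):
values = [[17, 15, 5], [34, 40, 23]]  # -> values = [[17, 15, 5], [34, 40, 23]]
out = values[0][0] + values[1][2]  # -> out = 40

Answer: 40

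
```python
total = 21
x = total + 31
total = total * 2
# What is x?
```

Answer: 52

Derivation:
Trace (tracking x):
total = 21  # -> total = 21
x = total + 31  # -> x = 52
total = total * 2  # -> total = 42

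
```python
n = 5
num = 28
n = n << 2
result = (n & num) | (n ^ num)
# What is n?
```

Trace (tracking n):
n = 5  # -> n = 5
num = 28  # -> num = 28
n = n << 2  # -> n = 20
result = n & num | n ^ num  # -> result = 28

Answer: 20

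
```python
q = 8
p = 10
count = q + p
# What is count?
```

Trace (tracking count):
q = 8  # -> q = 8
p = 10  # -> p = 10
count = q + p  # -> count = 18

Answer: 18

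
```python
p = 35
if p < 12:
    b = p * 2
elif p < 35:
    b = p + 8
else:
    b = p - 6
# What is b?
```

Trace (tracking b):
p = 35  # -> p = 35
if p < 12:  # condition is False
elif p < 35:  # condition is False
else:
    b = p - 6  # -> b = 29

Answer: 29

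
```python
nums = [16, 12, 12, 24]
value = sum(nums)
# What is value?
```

Trace (tracking value):
nums = [16, 12, 12, 24]  # -> nums = [16, 12, 12, 24]
value = sum(nums)  # -> value = 64

Answer: 64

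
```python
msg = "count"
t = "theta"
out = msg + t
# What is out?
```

Answer: 'counttheta'

Derivation:
Trace (tracking out):
msg = 'count'  # -> msg = 'count'
t = 'theta'  # -> t = 'theta'
out = msg + t  # -> out = 'counttheta'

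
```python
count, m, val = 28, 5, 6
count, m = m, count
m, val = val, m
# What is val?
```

Answer: 28

Derivation:
Trace (tracking val):
count, m, val = (28, 5, 6)  # -> count = 28, m = 5, val = 6
count, m = (m, count)  # -> count = 5, m = 28
m, val = (val, m)  # -> m = 6, val = 28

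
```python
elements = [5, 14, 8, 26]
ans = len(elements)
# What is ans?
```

Trace (tracking ans):
elements = [5, 14, 8, 26]  # -> elements = [5, 14, 8, 26]
ans = len(elements)  # -> ans = 4

Answer: 4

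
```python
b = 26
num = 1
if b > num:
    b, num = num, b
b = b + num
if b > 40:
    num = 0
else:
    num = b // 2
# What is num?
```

Answer: 13

Derivation:
Trace (tracking num):
b = 26  # -> b = 26
num = 1  # -> num = 1
if b > num:  # condition is True
    b, num = (num, b)  # -> b = 1, num = 26
b = b + num  # -> b = 27
if b > 40:  # condition is False
else:
    num = b // 2  # -> num = 13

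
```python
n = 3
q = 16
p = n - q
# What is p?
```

Answer: -13

Derivation:
Trace (tracking p):
n = 3  # -> n = 3
q = 16  # -> q = 16
p = n - q  # -> p = -13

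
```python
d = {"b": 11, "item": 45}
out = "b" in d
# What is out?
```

Trace (tracking out):
d = {'b': 11, 'item': 45}  # -> d = {'b': 11, 'item': 45}
out = 'b' in d  # -> out = True

Answer: True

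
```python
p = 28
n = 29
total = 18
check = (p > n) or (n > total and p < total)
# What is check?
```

Trace (tracking check):
p = 28  # -> p = 28
n = 29  # -> n = 29
total = 18  # -> total = 18
check = p > n or (n > total and p < total)  # -> check = False

Answer: False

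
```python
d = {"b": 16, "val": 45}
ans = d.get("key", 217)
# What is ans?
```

Trace (tracking ans):
d = {'b': 16, 'val': 45}  # -> d = {'b': 16, 'val': 45}
ans = d.get('key', 217)  # -> ans = 217

Answer: 217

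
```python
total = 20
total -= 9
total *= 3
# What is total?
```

Trace (tracking total):
total = 20  # -> total = 20
total -= 9  # -> total = 11
total *= 3  # -> total = 33

Answer: 33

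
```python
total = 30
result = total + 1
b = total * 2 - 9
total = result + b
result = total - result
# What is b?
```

Answer: 51

Derivation:
Trace (tracking b):
total = 30  # -> total = 30
result = total + 1  # -> result = 31
b = total * 2 - 9  # -> b = 51
total = result + b  # -> total = 82
result = total - result  # -> result = 51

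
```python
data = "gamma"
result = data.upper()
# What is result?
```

Answer: 'GAMMA'

Derivation:
Trace (tracking result):
data = 'gamma'  # -> data = 'gamma'
result = data.upper()  # -> result = 'GAMMA'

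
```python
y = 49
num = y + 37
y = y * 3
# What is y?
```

Trace (tracking y):
y = 49  # -> y = 49
num = y + 37  # -> num = 86
y = y * 3  # -> y = 147

Answer: 147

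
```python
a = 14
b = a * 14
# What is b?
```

Answer: 196

Derivation:
Trace (tracking b):
a = 14  # -> a = 14
b = a * 14  # -> b = 196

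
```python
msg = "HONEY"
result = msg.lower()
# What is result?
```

Trace (tracking result):
msg = 'HONEY'  # -> msg = 'HONEY'
result = msg.lower()  # -> result = 'honey'

Answer: 'honey'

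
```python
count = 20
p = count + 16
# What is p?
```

Trace (tracking p):
count = 20  # -> count = 20
p = count + 16  # -> p = 36

Answer: 36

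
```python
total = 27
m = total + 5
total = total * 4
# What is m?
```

Answer: 32

Derivation:
Trace (tracking m):
total = 27  # -> total = 27
m = total + 5  # -> m = 32
total = total * 4  # -> total = 108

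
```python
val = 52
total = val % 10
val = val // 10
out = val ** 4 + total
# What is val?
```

Trace (tracking val):
val = 52  # -> val = 52
total = val % 10  # -> total = 2
val = val // 10  # -> val = 5
out = val ** 4 + total  # -> out = 627

Answer: 5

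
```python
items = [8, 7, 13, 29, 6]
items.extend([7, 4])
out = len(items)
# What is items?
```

Trace (tracking items):
items = [8, 7, 13, 29, 6]  # -> items = [8, 7, 13, 29, 6]
items.extend([7, 4])  # -> items = [8, 7, 13, 29, 6, 7, 4]
out = len(items)  # -> out = 7

Answer: [8, 7, 13, 29, 6, 7, 4]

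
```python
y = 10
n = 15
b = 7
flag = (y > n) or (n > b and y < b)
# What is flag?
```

Answer: False

Derivation:
Trace (tracking flag):
y = 10  # -> y = 10
n = 15  # -> n = 15
b = 7  # -> b = 7
flag = y > n or (n > b and y < b)  # -> flag = False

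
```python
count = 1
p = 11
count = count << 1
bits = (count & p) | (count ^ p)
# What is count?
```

Answer: 2

Derivation:
Trace (tracking count):
count = 1  # -> count = 1
p = 11  # -> p = 11
count = count << 1  # -> count = 2
bits = count & p | count ^ p  # -> bits = 11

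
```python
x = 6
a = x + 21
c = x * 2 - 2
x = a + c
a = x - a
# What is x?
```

Trace (tracking x):
x = 6  # -> x = 6
a = x + 21  # -> a = 27
c = x * 2 - 2  # -> c = 10
x = a + c  # -> x = 37
a = x - a  # -> a = 10

Answer: 37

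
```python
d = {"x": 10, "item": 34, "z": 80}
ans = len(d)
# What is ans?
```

Answer: 3

Derivation:
Trace (tracking ans):
d = {'x': 10, 'item': 34, 'z': 80}  # -> d = {'x': 10, 'item': 34, 'z': 80}
ans = len(d)  # -> ans = 3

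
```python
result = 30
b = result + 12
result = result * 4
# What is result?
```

Trace (tracking result):
result = 30  # -> result = 30
b = result + 12  # -> b = 42
result = result * 4  # -> result = 120

Answer: 120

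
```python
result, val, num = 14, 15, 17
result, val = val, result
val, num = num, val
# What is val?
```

Trace (tracking val):
result, val, num = (14, 15, 17)  # -> result = 14, val = 15, num = 17
result, val = (val, result)  # -> result = 15, val = 14
val, num = (num, val)  # -> val = 17, num = 14

Answer: 17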